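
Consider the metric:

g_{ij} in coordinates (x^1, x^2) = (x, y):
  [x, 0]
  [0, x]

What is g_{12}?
With x^1 = x, x^2 = y, g_{12} = g_{xy} is the row-1, column-2 entry of the matrix.
g_{12} = 0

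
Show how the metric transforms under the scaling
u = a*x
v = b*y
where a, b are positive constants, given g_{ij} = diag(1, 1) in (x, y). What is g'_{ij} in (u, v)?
Invert the transformation: x = u/a, y = v/b
g'_{ij} = (∂x^k/∂x'^i)(∂x^l/∂x'^j) g_{kl}; with g_{kl} = δ_{kl} this is Σ_k (∂x^k/∂x'^i)(∂x^k/∂x'^j).
Jacobian: ∂x/∂u = 1/a, ∂x/∂v = 0, ∂y/∂u = 0, ∂y/∂v = 1/b
g'_{uu} = (1/a)(1/a) + (0)(0) = 1/a^2
g'_{uv} = (1/a)(0) + (0)(1/b) = 0
g'_{vv} = (0)(0) + (1/b)(1/b) = 1/b^2
g'_{ij} = diag(1/a^2, 1/b^2)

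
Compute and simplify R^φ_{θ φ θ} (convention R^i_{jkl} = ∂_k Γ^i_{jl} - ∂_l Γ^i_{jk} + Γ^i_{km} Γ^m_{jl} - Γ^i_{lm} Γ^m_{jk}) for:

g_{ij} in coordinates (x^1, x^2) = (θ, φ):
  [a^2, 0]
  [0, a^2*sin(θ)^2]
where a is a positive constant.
Non-zero Christoffel symbols (Γ^k_{ij} = Γ^k_{ji}):
Γ^θ_{φ φ} = -sin(2*θ)/2
Γ^φ_{θ φ} = 1/tan(θ)
R^φ_{θ φ θ} = ∂_φ Γ^φ_{θ θ} - ∂_θ Γ^φ_{θ φ} + Γ^φ_{φ m} Γ^m_{θ θ} - Γ^φ_{θ m} Γ^m_{θ φ}
  = (0) - (-1/sin(θ)^2) + (0) - (1/tan(θ)^2) = 1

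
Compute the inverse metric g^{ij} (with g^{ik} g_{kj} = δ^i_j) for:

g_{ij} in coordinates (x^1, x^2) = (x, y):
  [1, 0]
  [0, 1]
The metric is diagonal, so g^{ij} is diagonal with entries 1/g_{ii}: diag(1, 1).
g^{ij}:
  [1, 0]
  [0, 1]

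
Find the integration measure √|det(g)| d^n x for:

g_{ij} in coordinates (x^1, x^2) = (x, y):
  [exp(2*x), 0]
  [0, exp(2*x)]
det(g) = exp(4*x)
√|det(g)| = exp(2*x)
Volume element: dV = exp(2*x) dx dy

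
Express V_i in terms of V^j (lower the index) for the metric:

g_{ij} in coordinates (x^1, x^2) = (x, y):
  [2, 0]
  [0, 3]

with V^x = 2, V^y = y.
V_i = g_{ij} V^j:
V_x = (2)(2) + (0)(y) = 4
V_y = (0)(2) + (3)(y) = 3*y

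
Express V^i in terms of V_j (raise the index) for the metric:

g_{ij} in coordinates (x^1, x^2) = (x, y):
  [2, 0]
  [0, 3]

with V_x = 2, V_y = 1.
Inverse metric (diagonal): g^{xx} = 1/2, g^{yy} = 1/3
V^i = g^{ij} V_j:
V^x = (1/2)(2) + (0)(1) = 1
V^y = (0)(2) + (1/3)(1) = 1/3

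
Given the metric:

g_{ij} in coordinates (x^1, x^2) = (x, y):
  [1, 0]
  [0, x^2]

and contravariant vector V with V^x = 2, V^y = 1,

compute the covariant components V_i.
V_i = g_{ij} V^j:
V_x = (1)(2) + (0)(1) = 2
V_y = (0)(2) + (x^2)(1) = x^2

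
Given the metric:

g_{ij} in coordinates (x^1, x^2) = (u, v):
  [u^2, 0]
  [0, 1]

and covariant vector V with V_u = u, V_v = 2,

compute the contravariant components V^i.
Inverse metric (diagonal): g^{uu} = 1/u^2, g^{vv} = 1
V^i = g^{ij} V_j:
V^u = (1/u^2)(u) + (0)(2) = 1/u
V^v = (0)(u) + (1)(2) = 2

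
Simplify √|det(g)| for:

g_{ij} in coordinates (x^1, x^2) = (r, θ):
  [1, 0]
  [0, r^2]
det(g) = r^2
√|det(g)| = r
Volume element: dV = r dr dθ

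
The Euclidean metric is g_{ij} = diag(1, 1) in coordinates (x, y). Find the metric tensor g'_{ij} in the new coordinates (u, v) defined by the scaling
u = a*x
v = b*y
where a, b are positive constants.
Invert the transformation: x = u/a, y = v/b
g'_{ij} = (∂x^k/∂x'^i)(∂x^l/∂x'^j) g_{kl}; with g_{kl} = δ_{kl} this is Σ_k (∂x^k/∂x'^i)(∂x^k/∂x'^j).
Jacobian: ∂x/∂u = 1/a, ∂x/∂v = 0, ∂y/∂u = 0, ∂y/∂v = 1/b
g'_{uu} = (1/a)(1/a) + (0)(0) = 1/a^2
g'_{uv} = (1/a)(0) + (0)(1/b) = 0
g'_{vv} = (0)(0) + (1/b)(1/b) = 1/b^2
g'_{ij} = diag(1/a^2, 1/b^2)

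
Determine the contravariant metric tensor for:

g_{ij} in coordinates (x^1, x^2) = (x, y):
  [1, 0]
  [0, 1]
The metric is diagonal, so g^{ij} is diagonal with entries 1/g_{ii}: diag(1, 1).
g^{ij}:
  [1, 0]
  [0, 1]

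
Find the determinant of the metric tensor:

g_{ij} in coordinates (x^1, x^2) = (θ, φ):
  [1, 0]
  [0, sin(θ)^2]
For a 2×2 metric: det(g) = g_{11}·g_{22} - g_{12}·g_{21}
= (1)·(sin(θ)^2) - (0)·(0)
= sin(θ)^2 - 0
det(g) = sin(θ)^2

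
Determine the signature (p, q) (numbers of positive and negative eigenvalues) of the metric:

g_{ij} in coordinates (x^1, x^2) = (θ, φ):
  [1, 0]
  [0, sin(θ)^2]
The metric is diagonal, so its eigenvalues are the diagonal entries: 1, sin(θ)^2 (at a generic point, where coordinate-dependent entries are positive).
2 positive, 0 negative.
(2, 0) - Riemannian (positive definite)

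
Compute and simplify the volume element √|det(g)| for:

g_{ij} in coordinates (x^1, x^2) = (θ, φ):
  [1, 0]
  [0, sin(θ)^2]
det(g) = sin(θ)^2
√|det(g)| = sin(θ) (taking 0 < θ < π so that |sin(θ)| = sin(θ))
Volume element: dV = sin(θ) dθ dφ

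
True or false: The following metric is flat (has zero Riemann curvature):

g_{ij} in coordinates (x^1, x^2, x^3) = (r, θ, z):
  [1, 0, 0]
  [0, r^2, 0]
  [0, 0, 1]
Non-zero Christoffel symbols:
Γ^r_{θ θ} = -r
Γ^θ_{r θ} = 1/r
Ricci tensor: R_{rr} = 0, R_{rθ} = 0, R_{rz} = 0, R_{θθ} = 0, R_{θz} = 0, R_{zz} = 0
All R_{ij} vanish; in 3 dimensions the Riemann tensor is fully determined by the Ricci tensor, so R^i_{jkl} = 0: the metric is flat (curvilinear coordinates on flat space).
True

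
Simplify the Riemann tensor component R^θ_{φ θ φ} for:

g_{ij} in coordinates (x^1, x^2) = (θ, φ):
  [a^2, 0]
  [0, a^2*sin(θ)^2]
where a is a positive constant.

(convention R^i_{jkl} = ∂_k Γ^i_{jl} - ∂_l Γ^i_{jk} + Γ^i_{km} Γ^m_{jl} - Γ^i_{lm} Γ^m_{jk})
Non-zero Christoffel symbols (Γ^k_{ij} = Γ^k_{ji}):
Γ^θ_{φ φ} = -sin(2*θ)/2
Γ^φ_{θ φ} = 1/tan(θ)
R^θ_{φ θ φ} = ∂_θ Γ^θ_{φ φ} - ∂_φ Γ^θ_{φ θ} + Γ^θ_{θ m} Γ^m_{φ φ} - Γ^θ_{φ m} Γ^m_{φ θ}
  = (-cos(2*θ)) - (0) + (0) - (-cos(θ)^2) = sin(θ)^2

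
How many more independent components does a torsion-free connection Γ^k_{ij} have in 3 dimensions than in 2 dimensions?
Independent components in n dimensions: n × n(n+1)/2 = n^2(n+1)/2.
3D: 3 × 6 = 18
2D: 2 × 3 = 6
Difference = 18 - 6 = 12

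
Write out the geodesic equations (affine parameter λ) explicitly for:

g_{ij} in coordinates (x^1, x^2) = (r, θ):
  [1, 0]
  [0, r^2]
Geodesic equation: d^2x^k/dλ^2 + Γ^k_{ij} (dx^i/dλ)(dx^j/dλ) = 0.
Non-zero Christoffel symbols:
Γ^r_{θ θ} = -r
Γ^θ_{r θ} = 1/r
Substituting (the symmetric pair Γ^k_{ij}, Γ^k_{ji} combines into a factor 2):
d^2r/dλ^2 - r (dθ/dλ)^2 = 0
d^2θ/dλ^2 + (2/r) (dr/dλ)(dθ/dλ) = 0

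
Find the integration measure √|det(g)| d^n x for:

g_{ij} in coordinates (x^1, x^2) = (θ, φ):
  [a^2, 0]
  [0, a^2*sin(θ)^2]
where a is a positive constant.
det(g) = a^4*sin(θ)^2
√|det(g)| = a^2*sin(θ) (taking 0 < θ < π so that |sin(θ)| = sin(θ))
Volume element: dV = a^2*sin(θ) dθ dφ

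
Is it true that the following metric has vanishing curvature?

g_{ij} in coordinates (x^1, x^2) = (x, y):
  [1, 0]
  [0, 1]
All metric components are constant, so every Christoffel symbol vanishes and R^i_{jkl} = 0.
Yes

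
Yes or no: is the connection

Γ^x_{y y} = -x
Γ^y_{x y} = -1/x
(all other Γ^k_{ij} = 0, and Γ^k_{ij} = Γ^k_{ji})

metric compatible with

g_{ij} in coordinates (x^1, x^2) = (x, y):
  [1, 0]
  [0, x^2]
Using ∇_k g_{ij} = ∂_k g_{ij} - Γ^m_{ki} g_{mj} - Γ^m_{kj} g_{im}:
∇_x g_{yy} = (2*x) - (-x) - (-x) = 4*x ≠ 0
So the connection is not metric compatible (it is not the Levi-Civita connection).
No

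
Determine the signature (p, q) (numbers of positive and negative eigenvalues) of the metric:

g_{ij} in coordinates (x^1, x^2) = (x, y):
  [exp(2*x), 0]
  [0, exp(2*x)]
The metric is diagonal, so its eigenvalues are the diagonal entries: exp(2*x), exp(2*x) (at a generic point, where coordinate-dependent entries are positive).
2 positive, 0 negative.
(2, 0) - Riemannian (positive definite)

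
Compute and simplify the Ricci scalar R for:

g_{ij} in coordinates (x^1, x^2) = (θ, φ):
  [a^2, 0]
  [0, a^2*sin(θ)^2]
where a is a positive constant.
Non-zero Christoffel symbols (Γ^k_{ij} = Γ^k_{ji}):
Γ^θ_{φ φ} = -sin(2*θ)/2
Γ^φ_{θ φ} = 1/tan(θ)
Ricci tensor (R_{ij} = R^k_{ikj}): R_{θθ} = 1, R_{θφ} = 0, R_{φφ} = sin(θ)^2
Inverse metric: g^{θθ} = 1/a^2, g^{φφ} = 1/(a^2*sin(θ)^2)
R = g^{ij} R_{ij} = (1/a^2)(1) + (1/(a^2*sin(θ)^2))(sin(θ)^2) = 2/a^2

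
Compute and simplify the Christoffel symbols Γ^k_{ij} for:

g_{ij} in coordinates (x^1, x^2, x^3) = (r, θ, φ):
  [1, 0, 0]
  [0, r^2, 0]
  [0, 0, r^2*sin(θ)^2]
Using Γ^k_{ij} = (1/2) g^{km} (∂_i g_{mj} + ∂_j g_{mi} - ∂_m g_{ij}); the metric is diagonal, so only the m = k term contributes.
Non-zero symbols (using the symmetry Γ^k_{ij} = Γ^k_{ji}):
Γ^r_{θ θ} = (1/2) g^{rr} (∂_θ g_{rθ} + ∂_θ g_{rθ} - ∂_r g_{θθ}) = (1/2)(1)((0) + (0) - (2*r)) = -r
Γ^r_{φ φ} = (1/2) g^{rr} (∂_φ g_{rφ} + ∂_φ g_{rφ} - ∂_r g_{φφ}) = (1/2)(1)((0) + (0) - (2*r*sin(θ)^2)) = -r*sin(θ)^2
Γ^θ_{r θ} = (1/2) g^{θθ} (∂_r g_{θθ} + ∂_θ g_{θr} - ∂_θ g_{rθ}) = (1/2)(1/r^2)((2*r) + (0) - (0)) = 1/r
Γ^θ_{φ φ} = (1/2) g^{θθ} (∂_φ g_{θφ} + ∂_φ g_{θφ} - ∂_θ g_{φφ}) = (1/2)(1/r^2)((0) + (0) - (r^2*sin(2*θ))) = -sin(2*θ)/2
Γ^φ_{r φ} = (1/2) g^{φφ} (∂_r g_{φφ} + ∂_φ g_{φr} - ∂_φ g_{rφ}) = (1/2)(1/(r^2*sin(θ)^2))((2*r*sin(θ)^2) + (0) - (0)) = 1/r
Γ^φ_{θ φ} = (1/2) g^{φφ} (∂_θ g_{φφ} + ∂_φ g_{φθ} - ∂_φ g_{θφ}) = (1/2)(1/(r^2*sin(θ)^2))((r^2*sin(2*θ)) + (0) - (0)) = 1/tan(θ)
All other Christoffel symbols are zero.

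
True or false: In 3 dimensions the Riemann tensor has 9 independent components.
n^2(n^2-1)/12 = 9·8/12 = 6 independent components for n = 3.
False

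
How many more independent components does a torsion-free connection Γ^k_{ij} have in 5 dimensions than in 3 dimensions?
Independent components in n dimensions: n × n(n+1)/2 = n^2(n+1)/2.
5D: 5 × 15 = 75
3D: 3 × 6 = 18
Difference = 75 - 18 = 57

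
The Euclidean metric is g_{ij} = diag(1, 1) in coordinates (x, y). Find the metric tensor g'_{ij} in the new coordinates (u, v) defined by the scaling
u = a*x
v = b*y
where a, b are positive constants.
Invert the transformation: x = u/a, y = v/b
g'_{ij} = (∂x^k/∂x'^i)(∂x^l/∂x'^j) g_{kl}; with g_{kl} = δ_{kl} this is Σ_k (∂x^k/∂x'^i)(∂x^k/∂x'^j).
Jacobian: ∂x/∂u = 1/a, ∂x/∂v = 0, ∂y/∂u = 0, ∂y/∂v = 1/b
g'_{uu} = (1/a)(1/a) + (0)(0) = 1/a^2
g'_{uv} = (1/a)(0) + (0)(1/b) = 0
g'_{vv} = (0)(0) + (1/b)(1/b) = 1/b^2
g'_{ij} = diag(1/a^2, 1/b^2)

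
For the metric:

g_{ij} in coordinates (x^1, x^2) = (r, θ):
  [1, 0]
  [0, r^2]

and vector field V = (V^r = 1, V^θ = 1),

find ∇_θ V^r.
Non-zero Christoffel symbols:
Γ^r_{θ θ} = -r
Γ^θ_{r θ} = 1/r
∇_θ V^r = ∂_θ V^r + Γ^r_{θ j} V^j
  = (0) + (0)(1) + (-r)(1)
  = -r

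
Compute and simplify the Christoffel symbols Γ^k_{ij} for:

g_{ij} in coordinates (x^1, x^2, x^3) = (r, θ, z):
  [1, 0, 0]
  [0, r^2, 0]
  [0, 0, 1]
Using Γ^k_{ij} = (1/2) g^{km} (∂_i g_{mj} + ∂_j g_{mi} - ∂_m g_{ij}); the metric is diagonal, so only the m = k term contributes.
Non-zero symbols (using the symmetry Γ^k_{ij} = Γ^k_{ji}):
Γ^r_{θ θ} = (1/2) g^{rr} (∂_θ g_{rθ} + ∂_θ g_{rθ} - ∂_r g_{θθ}) = (1/2)(1)((0) + (0) - (2*r)) = -r
Γ^θ_{r θ} = (1/2) g^{θθ} (∂_r g_{θθ} + ∂_θ g_{θr} - ∂_θ g_{rθ}) = (1/2)(1/r^2)((2*r) + (0) - (0)) = 1/r
All other Christoffel symbols are zero.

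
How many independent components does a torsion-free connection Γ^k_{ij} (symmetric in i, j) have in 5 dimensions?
Γ^k_{ij} has n choices for the upper index and n(n+1)/2 independent symmetric lower index pairs.
Total = 5 × 5×6/2 = 5 × 15 = 75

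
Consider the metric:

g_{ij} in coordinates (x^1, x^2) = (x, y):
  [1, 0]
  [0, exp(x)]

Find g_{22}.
With x^1 = x, x^2 = y, g_{22} = g_{yy} is the row-2, column-2 entry of the matrix.
g_{22} = exp(x)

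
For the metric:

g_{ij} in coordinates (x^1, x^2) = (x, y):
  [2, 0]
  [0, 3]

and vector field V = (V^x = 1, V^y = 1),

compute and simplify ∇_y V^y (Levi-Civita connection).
All Christoffel symbols are zero.
∇_y V^y = ∂_y V^y + Γ^y_{y j} V^j
  = (0) + (0)(1) + (0)(1)
  = 0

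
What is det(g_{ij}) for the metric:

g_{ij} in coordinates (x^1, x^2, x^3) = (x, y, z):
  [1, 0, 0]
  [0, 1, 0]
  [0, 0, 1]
Diagonal metric: det(g) = g_{11}·g_{22}·g_{33}
= (1)·(1)·(1)
det(g) = 1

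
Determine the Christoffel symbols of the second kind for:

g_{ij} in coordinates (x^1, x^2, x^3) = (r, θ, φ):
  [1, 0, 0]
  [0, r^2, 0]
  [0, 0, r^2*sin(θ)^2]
Using Γ^k_{ij} = (1/2) g^{km} (∂_i g_{mj} + ∂_j g_{mi} - ∂_m g_{ij}); the metric is diagonal, so only the m = k term contributes.
Non-zero symbols (using the symmetry Γ^k_{ij} = Γ^k_{ji}):
Γ^r_{θ θ} = (1/2) g^{rr} (∂_θ g_{rθ} + ∂_θ g_{rθ} - ∂_r g_{θθ}) = (1/2)(1)((0) + (0) - (2*r)) = -r
Γ^r_{φ φ} = (1/2) g^{rr} (∂_φ g_{rφ} + ∂_φ g_{rφ} - ∂_r g_{φφ}) = (1/2)(1)((0) + (0) - (2*r*sin(θ)^2)) = -r*sin(θ)^2
Γ^θ_{r θ} = (1/2) g^{θθ} (∂_r g_{θθ} + ∂_θ g_{θr} - ∂_θ g_{rθ}) = (1/2)(1/r^2)((2*r) + (0) - (0)) = 1/r
Γ^θ_{φ φ} = (1/2) g^{θθ} (∂_φ g_{θφ} + ∂_φ g_{θφ} - ∂_θ g_{φφ}) = (1/2)(1/r^2)((0) + (0) - (r^2*sin(2*θ))) = -sin(2*θ)/2
Γ^φ_{r φ} = (1/2) g^{φφ} (∂_r g_{φφ} + ∂_φ g_{φr} - ∂_φ g_{rφ}) = (1/2)(1/(r^2*sin(θ)^2))((2*r*sin(θ)^2) + (0) - (0)) = 1/r
Γ^φ_{θ φ} = (1/2) g^{φφ} (∂_θ g_{φφ} + ∂_φ g_{φθ} - ∂_φ g_{θφ}) = (1/2)(1/(r^2*sin(θ)^2))((r^2*sin(2*θ)) + (0) - (0)) = 1/tan(θ)
All other Christoffel symbols are zero.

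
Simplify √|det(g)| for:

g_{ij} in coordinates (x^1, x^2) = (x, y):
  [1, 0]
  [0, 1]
det(g) = 1
√|det(g)| = 1
Volume element: dV = 1 dx dy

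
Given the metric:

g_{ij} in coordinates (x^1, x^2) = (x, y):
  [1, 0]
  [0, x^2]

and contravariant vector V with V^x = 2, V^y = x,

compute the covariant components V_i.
V_i = g_{ij} V^j:
V_x = (1)(2) + (0)(x) = 2
V_y = (0)(2) + (x^2)(x) = x^3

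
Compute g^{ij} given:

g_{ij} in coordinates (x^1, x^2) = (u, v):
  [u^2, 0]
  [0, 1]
The metric is diagonal, so g^{ij} is diagonal with entries 1/g_{ii}: diag(1/(u^2), 1).
g^{ij}:
  [1/u^2, 0]
  [0, 1]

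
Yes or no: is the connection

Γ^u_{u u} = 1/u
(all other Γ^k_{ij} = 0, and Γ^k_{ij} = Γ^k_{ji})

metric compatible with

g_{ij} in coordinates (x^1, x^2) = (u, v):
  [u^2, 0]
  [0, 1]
Using ∇_k g_{ij} = ∂_k g_{ij} - Γ^m_{ki} g_{mj} - Γ^m_{kj} g_{im}:
e.g. ∇_u g_{uu} = (2*u) - (u) - (u) = 0
Every component ∇_k g_{ij} vanishes: the connection is metric compatible.
Yes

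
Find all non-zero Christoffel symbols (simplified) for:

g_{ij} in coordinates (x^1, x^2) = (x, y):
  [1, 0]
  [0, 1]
Using Γ^k_{ij} = (1/2) g^{km} (∂_i g_{mj} + ∂_j g_{mi} - ∂_m g_{ij}); the metric is diagonal, so only the m = k term contributes.
Every metric component is constant, so all ∂_m g_{ij} = 0 and every Christoffel symbol vanishes.
All Christoffel symbols are zero.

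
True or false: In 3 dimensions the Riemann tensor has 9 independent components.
n^2(n^2-1)/12 = 9·8/12 = 6 independent components for n = 3.
False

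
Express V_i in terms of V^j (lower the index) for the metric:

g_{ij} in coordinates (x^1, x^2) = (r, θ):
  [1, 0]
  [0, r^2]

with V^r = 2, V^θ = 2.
V_i = g_{ij} V^j:
V_r = (1)(2) + (0)(2) = 2
V_θ = (0)(2) + (r^2)(2) = 2*r^2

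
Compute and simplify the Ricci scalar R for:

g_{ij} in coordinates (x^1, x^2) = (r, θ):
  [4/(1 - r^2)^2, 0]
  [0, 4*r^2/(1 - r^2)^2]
Non-zero Christoffel symbols (Γ^k_{ij} = Γ^k_{ji}):
Γ^r_{r r} = 2*r/(1 - r^2)
Γ^r_{θ θ} = (r^3 + r)/(r^2 - 1)
Γ^θ_{r θ} = (-r^2 - 1)/(r^3 - r)
Ricci tensor (R_{ij} = R^k_{ikj}): R_{rr} = -4/(r^2 - 1)^2, R_{rθ} = 0, R_{θθ} = -4*r^2/(r^2 - 1)^2
Inverse metric: g^{rr} = (1 - r^2)^2/4, g^{θθ} = (1 - r^2)^2/(4*r^2)
R = g^{ij} R_{ij} = ((1 - r^2)^2/4)(-4/(r^2 - 1)^2) + ((1 - r^2)^2/(4*r^2))(-4*r^2/(r^2 - 1)^2) = -2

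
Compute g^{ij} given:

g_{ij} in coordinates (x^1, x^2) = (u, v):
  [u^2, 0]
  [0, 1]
The metric is diagonal, so g^{ij} is diagonal with entries 1/g_{ii}: diag(1/(u^2), 1).
g^{ij}:
  [1/u^2, 0]
  [0, 1]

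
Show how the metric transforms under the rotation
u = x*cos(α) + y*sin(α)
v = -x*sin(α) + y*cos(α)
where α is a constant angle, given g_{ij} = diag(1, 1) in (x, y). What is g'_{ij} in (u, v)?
Invert the transformation: x = u*cos(α) - v*sin(α), y = u*sin(α) + v*cos(α)
g'_{ij} = (∂x^k/∂x'^i)(∂x^l/∂x'^j) g_{kl}; with g_{kl} = δ_{kl} this is Σ_k (∂x^k/∂x'^i)(∂x^k/∂x'^j).
Jacobian: ∂x/∂u = cos(α), ∂x/∂v = -sin(α), ∂y/∂u = sin(α), ∂y/∂v = cos(α)
g'_{uu} = (cos(α))(cos(α)) + (sin(α))(sin(α)) = 1
g'_{uv} = (cos(α))(-sin(α)) + (sin(α))(cos(α)) = 0
g'_{vv} = (-sin(α))(-sin(α)) + (cos(α))(cos(α)) = 1
g'_{ij} = diag(1, 1)
The Euclidean metric is invariant under rotations.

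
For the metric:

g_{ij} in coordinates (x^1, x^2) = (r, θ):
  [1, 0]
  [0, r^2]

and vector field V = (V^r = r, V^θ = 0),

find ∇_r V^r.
Non-zero Christoffel symbols:
Γ^r_{θ θ} = -r
Γ^θ_{r θ} = 1/r
∇_r V^r = ∂_r V^r + Γ^r_{r j} V^j
  = (1) + (0)(r) + (0)(0)
  = 1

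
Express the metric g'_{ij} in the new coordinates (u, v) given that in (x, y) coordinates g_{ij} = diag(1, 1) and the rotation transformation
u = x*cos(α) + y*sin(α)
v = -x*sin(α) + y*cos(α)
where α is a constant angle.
Invert the transformation: x = u*cos(α) - v*sin(α), y = u*sin(α) + v*cos(α)
g'_{ij} = (∂x^k/∂x'^i)(∂x^l/∂x'^j) g_{kl}; with g_{kl} = δ_{kl} this is Σ_k (∂x^k/∂x'^i)(∂x^k/∂x'^j).
Jacobian: ∂x/∂u = cos(α), ∂x/∂v = -sin(α), ∂y/∂u = sin(α), ∂y/∂v = cos(α)
g'_{uu} = (cos(α))(cos(α)) + (sin(α))(sin(α)) = 1
g'_{uv} = (cos(α))(-sin(α)) + (sin(α))(cos(α)) = 0
g'_{vv} = (-sin(α))(-sin(α)) + (cos(α))(cos(α)) = 1
g'_{ij} = diag(1, 1)
The Euclidean metric is invariant under rotations.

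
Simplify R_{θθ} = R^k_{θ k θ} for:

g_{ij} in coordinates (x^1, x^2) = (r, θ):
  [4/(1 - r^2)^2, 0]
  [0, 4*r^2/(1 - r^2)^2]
Non-zero Christoffel symbols (Γ^k_{ij} = Γ^k_{ji}):
Γ^r_{r r} = 2*r/(1 - r^2)
Γ^r_{θ θ} = (r^3 + r)/(r^2 - 1)
Γ^θ_{r θ} = (-r^2 - 1)/(r^3 - r)
R^r_{θ r θ} = ∂_r Γ^r_{θ θ} - ∂_θ Γ^r_{θ r} + Γ^r_{r m} Γ^m_{θ θ} - Γ^r_{θ m} Γ^m_{θ r}
  = ((r^4 - 4*r^2 - 1)/(r^2 - 1)^2) - (0) + (-2*r^2*(r^2 + 1)/(r^2 - 1)^2) - (-(r^2 + 1)^2/(r^2 - 1)^2) = -4*r^2/(r^2 - 1)^2
R^θ_{θ θ θ} = 0 (a repeated index in an antisymmetric pair)
R_{θθ} = R^r_{θ r θ} + R^θ_{θ θ θ} = (-4*r^2/(r^2 - 1)^2) + (0) = -4*r^2/(r^2 - 1)^2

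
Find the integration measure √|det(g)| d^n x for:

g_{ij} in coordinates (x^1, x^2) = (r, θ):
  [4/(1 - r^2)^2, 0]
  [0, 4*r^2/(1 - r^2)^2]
det(g) = 16*r^2/(1 - r^2)^4
√|det(g)| = 4*r/(r^2 - 1)^2
Volume element: dV = 4*r/(r^2 - 1)^2 dr dθ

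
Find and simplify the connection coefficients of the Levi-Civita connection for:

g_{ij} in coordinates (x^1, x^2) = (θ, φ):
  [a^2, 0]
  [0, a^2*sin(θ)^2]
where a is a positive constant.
Using Γ^k_{ij} = (1/2) g^{km} (∂_i g_{mj} + ∂_j g_{mi} - ∂_m g_{ij}); the metric is diagonal, so only the m = k term contributes.
Non-zero symbols (using the symmetry Γ^k_{ij} = Γ^k_{ji}):
Γ^θ_{φ φ} = (1/2) g^{θθ} (∂_φ g_{θφ} + ∂_φ g_{θφ} - ∂_θ g_{φφ}) = (1/2)(1/a^2)((0) + (0) - (a^2*sin(2*θ))) = -sin(2*θ)/2
Γ^φ_{θ φ} = (1/2) g^{φφ} (∂_θ g_{φφ} + ∂_φ g_{φθ} - ∂_φ g_{θφ}) = (1/2)(1/(a^2*sin(θ)^2))((a^2*sin(2*θ)) + (0) - (0)) = 1/tan(θ)
All other Christoffel symbols are zero.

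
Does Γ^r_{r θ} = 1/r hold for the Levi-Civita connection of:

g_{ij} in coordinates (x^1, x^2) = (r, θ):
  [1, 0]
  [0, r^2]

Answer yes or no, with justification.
Γ^r_{r θ} = (1/2) g^{rr} (∂_r g_{rθ} + ∂_θ g_{rr} - ∂_r g_{rθ}) = (1/2)(1)((0) + (0) - (0)) = 0
This differs from the proposed value 1/r.
No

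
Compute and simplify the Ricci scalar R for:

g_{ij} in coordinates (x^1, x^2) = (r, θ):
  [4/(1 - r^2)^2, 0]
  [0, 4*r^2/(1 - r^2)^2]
Non-zero Christoffel symbols (Γ^k_{ij} = Γ^k_{ji}):
Γ^r_{r r} = 2*r/(1 - r^2)
Γ^r_{θ θ} = (r^3 + r)/(r^2 - 1)
Γ^θ_{r θ} = (-r^2 - 1)/(r^3 - r)
Ricci tensor (R_{ij} = R^k_{ikj}): R_{rr} = -4/(r^2 - 1)^2, R_{rθ} = 0, R_{θθ} = -4*r^2/(r^2 - 1)^2
Inverse metric: g^{rr} = (1 - r^2)^2/4, g^{θθ} = (1 - r^2)^2/(4*r^2)
R = g^{ij} R_{ij} = ((1 - r^2)^2/4)(-4/(r^2 - 1)^2) + ((1 - r^2)^2/(4*r^2))(-4*r^2/(r^2 - 1)^2) = -2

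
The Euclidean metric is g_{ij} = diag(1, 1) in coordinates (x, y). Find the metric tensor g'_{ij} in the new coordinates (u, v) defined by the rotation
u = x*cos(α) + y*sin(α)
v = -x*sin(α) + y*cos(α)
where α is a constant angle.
Invert the transformation: x = u*cos(α) - v*sin(α), y = u*sin(α) + v*cos(α)
g'_{ij} = (∂x^k/∂x'^i)(∂x^l/∂x'^j) g_{kl}; with g_{kl} = δ_{kl} this is Σ_k (∂x^k/∂x'^i)(∂x^k/∂x'^j).
Jacobian: ∂x/∂u = cos(α), ∂x/∂v = -sin(α), ∂y/∂u = sin(α), ∂y/∂v = cos(α)
g'_{uu} = (cos(α))(cos(α)) + (sin(α))(sin(α)) = 1
g'_{uv} = (cos(α))(-sin(α)) + (sin(α))(cos(α)) = 0
g'_{vv} = (-sin(α))(-sin(α)) + (cos(α))(cos(α)) = 1
g'_{ij} = diag(1, 1)
The Euclidean metric is invariant under rotations.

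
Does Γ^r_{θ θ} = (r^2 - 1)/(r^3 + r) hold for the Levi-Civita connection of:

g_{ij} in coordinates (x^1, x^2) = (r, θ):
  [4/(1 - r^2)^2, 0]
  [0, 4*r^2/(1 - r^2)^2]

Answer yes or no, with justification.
Γ^r_{θ θ} = (1/2) g^{rr} (∂_θ g_{rθ} + ∂_θ g_{rθ} - ∂_r g_{θθ}) = (1/2)((1 - r^2)^2/4)((0) + (0) - (-8*(r^3 + r)/(r^2 - 1)^3)) = (r^3 + r)/(r^2 - 1)
This differs from the proposed value (r^2 - 1)/(r^3 + r).
No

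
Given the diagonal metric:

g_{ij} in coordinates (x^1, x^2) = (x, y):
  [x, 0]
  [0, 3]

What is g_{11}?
With x^1 = x, x^2 = y, g_{11} = g_{xx} is the row-1, column-1 entry of the matrix.
g_{11} = x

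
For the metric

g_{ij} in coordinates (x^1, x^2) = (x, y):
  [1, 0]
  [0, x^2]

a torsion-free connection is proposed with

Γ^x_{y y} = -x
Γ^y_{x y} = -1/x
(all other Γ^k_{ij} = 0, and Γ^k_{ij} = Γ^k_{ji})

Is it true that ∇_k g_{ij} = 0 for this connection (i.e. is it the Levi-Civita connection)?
Using ∇_k g_{ij} = ∂_k g_{ij} - Γ^m_{ki} g_{mj} - Γ^m_{kj} g_{im}:
∇_y g_{xy} = (0) - (-x) - (-x) = 2*x ≠ 0
So the connection is not metric compatible (it is not the Levi-Civita connection).
No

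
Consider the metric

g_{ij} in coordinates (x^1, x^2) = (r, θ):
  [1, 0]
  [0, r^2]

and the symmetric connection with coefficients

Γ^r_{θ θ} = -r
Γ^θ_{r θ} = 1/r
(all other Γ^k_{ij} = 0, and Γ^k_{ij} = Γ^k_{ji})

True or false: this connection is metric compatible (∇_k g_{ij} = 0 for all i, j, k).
Using ∇_k g_{ij} = ∂_k g_{ij} - Γ^m_{ki} g_{mj} - Γ^m_{kj} g_{im}:
e.g. ∇_r g_{θθ} = (2*r) - (r) - (r) = 0
Every component ∇_k g_{ij} vanishes: the connection is metric compatible.
True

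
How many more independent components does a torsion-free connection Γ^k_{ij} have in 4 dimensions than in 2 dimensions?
Independent components in n dimensions: n × n(n+1)/2 = n^2(n+1)/2.
4D: 4 × 10 = 40
2D: 2 × 3 = 6
Difference = 40 - 6 = 34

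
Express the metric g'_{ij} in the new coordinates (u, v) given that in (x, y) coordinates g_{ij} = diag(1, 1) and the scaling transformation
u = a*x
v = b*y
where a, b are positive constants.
Invert the transformation: x = u/a, y = v/b
g'_{ij} = (∂x^k/∂x'^i)(∂x^l/∂x'^j) g_{kl}; with g_{kl} = δ_{kl} this is Σ_k (∂x^k/∂x'^i)(∂x^k/∂x'^j).
Jacobian: ∂x/∂u = 1/a, ∂x/∂v = 0, ∂y/∂u = 0, ∂y/∂v = 1/b
g'_{uu} = (1/a)(1/a) + (0)(0) = 1/a^2
g'_{uv} = (1/a)(0) + (0)(1/b) = 0
g'_{vv} = (0)(0) + (1/b)(1/b) = 1/b^2
g'_{ij} = diag(1/a^2, 1/b^2)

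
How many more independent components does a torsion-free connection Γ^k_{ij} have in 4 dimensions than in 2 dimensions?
Independent components in n dimensions: n × n(n+1)/2 = n^2(n+1)/2.
4D: 4 × 10 = 40
2D: 2 × 3 = 6
Difference = 40 - 6 = 34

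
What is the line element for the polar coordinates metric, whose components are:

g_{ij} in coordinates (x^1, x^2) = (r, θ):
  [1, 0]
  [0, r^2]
ds^2 = g_{ij} dx^i dx^j; only the non-zero components contribute.
ds^2 = dr^2 + r^2 dθ^2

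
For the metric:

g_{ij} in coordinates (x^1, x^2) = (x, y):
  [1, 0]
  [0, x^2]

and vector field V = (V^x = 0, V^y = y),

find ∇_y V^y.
Non-zero Christoffel symbols:
Γ^x_{y y} = -x
Γ^y_{x y} = 1/x
∇_y V^y = ∂_y V^y + Γ^y_{y j} V^j
  = (1) + (1/x)(0) + (0)(y)
  = 1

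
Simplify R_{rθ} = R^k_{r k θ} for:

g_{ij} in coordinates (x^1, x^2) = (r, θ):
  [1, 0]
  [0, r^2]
Non-zero Christoffel symbols (Γ^k_{ij} = Γ^k_{ji}):
Γ^r_{θ θ} = -r
Γ^θ_{r θ} = 1/r
R^r_{r r θ} = 0 (a repeated index in an antisymmetric pair)
R^θ_{r θ θ} = 0 (a repeated index in an antisymmetric pair)
R_{rθ} = R^r_{r r θ} + R^θ_{r θ θ} = (0) + (0) = 0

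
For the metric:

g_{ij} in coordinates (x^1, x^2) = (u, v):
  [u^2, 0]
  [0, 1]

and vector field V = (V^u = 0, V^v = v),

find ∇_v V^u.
Non-zero Christoffel symbols:
Γ^u_{u u} = 1/u
∇_v V^u = ∂_v V^u + Γ^u_{v j} V^j
  = (0) + (0)(0) + (0)(v)
  = 0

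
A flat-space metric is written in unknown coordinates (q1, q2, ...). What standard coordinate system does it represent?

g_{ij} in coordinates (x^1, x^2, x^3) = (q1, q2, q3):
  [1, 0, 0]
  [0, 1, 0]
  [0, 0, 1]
All components are constant and the metric is the identity, i.e. orthonormal rectilinear coordinates.
Cartesian (3D) coordinates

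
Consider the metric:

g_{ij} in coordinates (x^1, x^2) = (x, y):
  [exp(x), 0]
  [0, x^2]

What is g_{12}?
With x^1 = x, x^2 = y, g_{12} = g_{xy} is the row-1, column-2 entry of the matrix.
g_{12} = 0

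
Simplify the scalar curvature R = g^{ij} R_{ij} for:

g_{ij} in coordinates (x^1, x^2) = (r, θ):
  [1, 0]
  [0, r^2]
Non-zero Christoffel symbols (Γ^k_{ij} = Γ^k_{ji}):
Γ^r_{θ θ} = -r
Γ^θ_{r θ} = 1/r
Ricci tensor (R_{ij} = R^k_{ikj}): R_{rr} = 0, R_{rθ} = 0, R_{θθ} = 0
Inverse metric: g^{rr} = 1, g^{θθ} = 1/r^2
R = g^{ij} R_{ij} = (1)(0) + (1/r^2)(0) = 0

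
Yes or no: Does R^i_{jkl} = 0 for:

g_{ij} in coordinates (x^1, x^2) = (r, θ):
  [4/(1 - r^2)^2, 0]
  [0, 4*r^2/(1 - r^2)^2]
Non-zero Christoffel symbols:
Γ^r_{r r} = 2*r/(1 - r^2)
Γ^r_{θ θ} = (r^3 + r)/(r^2 - 1)
Γ^θ_{r θ} = (-r^2 - 1)/(r^3 - r)
Ricci tensor: R_{rr} = -4/(r^2 - 1)^2, R_{rθ} = 0, R_{θθ} = -4*r^2/(r^2 - 1)^2
The Ricci tensor is non-zero, so the Riemann tensor is non-zero: not flat.
No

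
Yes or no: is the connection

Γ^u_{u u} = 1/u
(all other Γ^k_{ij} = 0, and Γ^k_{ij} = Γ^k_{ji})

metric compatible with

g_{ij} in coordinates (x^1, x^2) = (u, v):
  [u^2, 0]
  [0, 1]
Using ∇_k g_{ij} = ∂_k g_{ij} - Γ^m_{ki} g_{mj} - Γ^m_{kj} g_{im}:
e.g. ∇_u g_{uu} = (2*u) - (u) - (u) = 0
Every component ∇_k g_{ij} vanishes: the connection is metric compatible.
Yes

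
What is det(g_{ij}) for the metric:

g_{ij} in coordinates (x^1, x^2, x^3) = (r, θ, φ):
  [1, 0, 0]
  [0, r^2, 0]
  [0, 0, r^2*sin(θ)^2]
Diagonal metric: det(g) = g_{11}·g_{22}·g_{33}
= (1)·(r^2)·(r^2*sin(θ)^2)
det(g) = r^4*sin(θ)^2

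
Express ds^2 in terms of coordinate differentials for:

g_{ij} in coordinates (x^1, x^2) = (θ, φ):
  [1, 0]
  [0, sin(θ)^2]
ds^2 = g_{ij} dx^i dx^j; only the non-zero components contribute.
ds^2 = dθ^2 + sin(θ)^2 dφ^2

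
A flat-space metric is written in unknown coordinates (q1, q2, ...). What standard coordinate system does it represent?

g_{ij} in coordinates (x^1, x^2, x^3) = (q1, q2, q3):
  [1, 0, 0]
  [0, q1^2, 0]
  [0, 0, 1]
The line element ds^2 = dq1^2 + q1^2 dq2^2 + dq3^2 is dr^2 + r^2 dθ^2 + dz^2 with q1 = r, q2 = θ, q3 = z.
cylindrical coordinates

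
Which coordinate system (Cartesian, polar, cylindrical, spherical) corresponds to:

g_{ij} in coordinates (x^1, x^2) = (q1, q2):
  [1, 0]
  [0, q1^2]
The line element ds^2 = dq1^2 + q1^2 dq2^2 is dr^2 + r^2 dθ^2 with q1 = r, q2 = θ.
polar coordinates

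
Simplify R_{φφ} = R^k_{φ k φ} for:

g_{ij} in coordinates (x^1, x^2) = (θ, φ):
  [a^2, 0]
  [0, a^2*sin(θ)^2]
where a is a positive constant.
Non-zero Christoffel symbols (Γ^k_{ij} = Γ^k_{ji}):
Γ^θ_{φ φ} = -sin(2*θ)/2
Γ^φ_{θ φ} = 1/tan(θ)
R^θ_{φ θ φ} = ∂_θ Γ^θ_{φ φ} - ∂_φ Γ^θ_{φ θ} + Γ^θ_{θ m} Γ^m_{φ φ} - Γ^θ_{φ m} Γ^m_{φ θ}
  = (-cos(2*θ)) - (0) + (0) - (-cos(θ)^2) = sin(θ)^2
R^φ_{φ φ φ} = 0 (a repeated index in an antisymmetric pair)
R_{φφ} = R^θ_{φ θ φ} + R^φ_{φ φ φ} = (sin(θ)^2) + (0) = sin(θ)^2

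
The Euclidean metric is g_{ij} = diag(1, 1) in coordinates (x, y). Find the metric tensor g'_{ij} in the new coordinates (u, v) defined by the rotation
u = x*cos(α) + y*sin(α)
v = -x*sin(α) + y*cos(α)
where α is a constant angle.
Invert the transformation: x = u*cos(α) - v*sin(α), y = u*sin(α) + v*cos(α)
g'_{ij} = (∂x^k/∂x'^i)(∂x^l/∂x'^j) g_{kl}; with g_{kl} = δ_{kl} this is Σ_k (∂x^k/∂x'^i)(∂x^k/∂x'^j).
Jacobian: ∂x/∂u = cos(α), ∂x/∂v = -sin(α), ∂y/∂u = sin(α), ∂y/∂v = cos(α)
g'_{uu} = (cos(α))(cos(α)) + (sin(α))(sin(α)) = 1
g'_{uv} = (cos(α))(-sin(α)) + (sin(α))(cos(α)) = 0
g'_{vv} = (-sin(α))(-sin(α)) + (cos(α))(cos(α)) = 1
g'_{ij} = diag(1, 1)
The Euclidean metric is invariant under rotations.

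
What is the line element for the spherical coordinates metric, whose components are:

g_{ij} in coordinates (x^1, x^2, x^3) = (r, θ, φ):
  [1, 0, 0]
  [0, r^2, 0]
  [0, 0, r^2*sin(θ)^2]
ds^2 = g_{ij} dx^i dx^j; only the non-zero components contribute.
ds^2 = dr^2 + r^2 dθ^2 + r^2*sin(θ)^2 dφ^2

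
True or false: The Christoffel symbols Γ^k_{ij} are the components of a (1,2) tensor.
Under a change of coordinates Γ picks up an inhomogeneous term ∂²x/∂x'∂x'; e.g. Γ = 0 in Cartesian coordinates but Γ^r_{θθ} = -r in polar coordinates on the same flat plane.
False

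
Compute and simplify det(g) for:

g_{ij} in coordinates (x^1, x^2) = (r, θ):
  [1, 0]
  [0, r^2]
For a 2×2 metric: det(g) = g_{11}·g_{22} - g_{12}·g_{21}
= (1)·(r^2) - (0)·(0)
= r^2 - 0
det(g) = r^2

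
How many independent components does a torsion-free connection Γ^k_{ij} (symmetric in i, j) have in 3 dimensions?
Γ^k_{ij} has n choices for the upper index and n(n+1)/2 independent symmetric lower index pairs.
Total = 3 × 3×4/2 = 3 × 6 = 18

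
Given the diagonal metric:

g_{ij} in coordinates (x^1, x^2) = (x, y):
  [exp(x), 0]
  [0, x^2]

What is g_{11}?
With x^1 = x, x^2 = y, g_{11} = g_{xx} is the row-1, column-1 entry of the matrix.
g_{11} = exp(x)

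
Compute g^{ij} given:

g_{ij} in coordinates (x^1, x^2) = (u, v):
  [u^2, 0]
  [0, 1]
The metric is diagonal, so g^{ij} is diagonal with entries 1/g_{ii}: diag(1/(u^2), 1).
g^{ij}:
  [1/u^2, 0]
  [0, 1]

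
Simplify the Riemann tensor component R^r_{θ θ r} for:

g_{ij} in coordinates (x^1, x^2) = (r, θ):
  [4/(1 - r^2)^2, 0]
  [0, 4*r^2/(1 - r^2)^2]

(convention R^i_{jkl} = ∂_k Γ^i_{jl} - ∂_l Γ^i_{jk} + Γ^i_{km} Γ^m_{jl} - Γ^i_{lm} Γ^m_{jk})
Non-zero Christoffel symbols (Γ^k_{ij} = Γ^k_{ji}):
Γ^r_{r r} = 2*r/(1 - r^2)
Γ^r_{θ θ} = (r^3 + r)/(r^2 - 1)
Γ^θ_{r θ} = (-r^2 - 1)/(r^3 - r)
R^r_{θ θ r} = ∂_θ Γ^r_{θ r} - ∂_r Γ^r_{θ θ} + Γ^r_{θ m} Γ^m_{θ r} - Γ^r_{r m} Γ^m_{θ θ}
  = (0) - ((r^4 - 4*r^2 - 1)/(r^2 - 1)^2) + (-(r^2 + 1)^2/(r^2 - 1)^2) - (-2*r^2*(r^2 + 1)/(r^2 - 1)^2) = 4*r^2/(r^2 - 1)^2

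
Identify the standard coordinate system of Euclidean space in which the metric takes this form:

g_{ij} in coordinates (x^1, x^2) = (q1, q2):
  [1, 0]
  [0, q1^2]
The line element ds^2 = dq1^2 + q1^2 dq2^2 is dr^2 + r^2 dθ^2 with q1 = r, q2 = θ.
polar coordinates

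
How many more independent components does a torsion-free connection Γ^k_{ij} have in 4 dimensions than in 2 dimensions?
Independent components in n dimensions: n × n(n+1)/2 = n^2(n+1)/2.
4D: 4 × 10 = 40
2D: 2 × 3 = 6
Difference = 40 - 6 = 34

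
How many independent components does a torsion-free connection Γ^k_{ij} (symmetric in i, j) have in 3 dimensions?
Γ^k_{ij} has n choices for the upper index and n(n+1)/2 independent symmetric lower index pairs.
Total = 3 × 3×4/2 = 3 × 6 = 18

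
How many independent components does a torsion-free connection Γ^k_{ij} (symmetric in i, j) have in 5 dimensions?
Γ^k_{ij} has n choices for the upper index and n(n+1)/2 independent symmetric lower index pairs.
Total = 5 × 5×6/2 = 5 × 15 = 75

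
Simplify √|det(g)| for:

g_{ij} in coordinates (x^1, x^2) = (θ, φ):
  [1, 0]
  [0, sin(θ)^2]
det(g) = sin(θ)^2
√|det(g)| = sin(θ) (taking 0 < θ < π so that |sin(θ)| = sin(θ))
Volume element: dV = sin(θ) dθ dφ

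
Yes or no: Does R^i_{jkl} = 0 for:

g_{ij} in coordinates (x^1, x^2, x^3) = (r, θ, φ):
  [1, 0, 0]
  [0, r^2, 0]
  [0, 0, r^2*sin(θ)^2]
Non-zero Christoffel symbols:
Γ^r_{θ θ} = -r
Γ^r_{φ φ} = -r*sin(θ)^2
Γ^θ_{r θ} = 1/r
Γ^θ_{φ φ} = -sin(2*θ)/2
Γ^φ_{r φ} = 1/r
Γ^φ_{θ φ} = 1/tan(θ)
Ricci tensor: R_{rr} = 0, R_{rθ} = 0, R_{rφ} = 0, R_{θθ} = 0, R_{θφ} = 0, R_{φφ} = 0
All R_{ij} vanish; in 3 dimensions the Riemann tensor is fully determined by the Ricci tensor, so R^i_{jkl} = 0: the metric is flat (curvilinear coordinates on flat space).
Yes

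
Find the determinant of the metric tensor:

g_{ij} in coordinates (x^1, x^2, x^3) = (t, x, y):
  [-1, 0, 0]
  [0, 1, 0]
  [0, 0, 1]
Diagonal metric: det(g) = g_{11}·g_{22}·g_{33}
= (-1)·(1)·(1)
det(g) = -1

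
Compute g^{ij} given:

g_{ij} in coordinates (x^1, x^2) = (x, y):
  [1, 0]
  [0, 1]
The metric is diagonal, so g^{ij} is diagonal with entries 1/g_{ii}: diag(1, 1).
g^{ij}:
  [1, 0]
  [0, 1]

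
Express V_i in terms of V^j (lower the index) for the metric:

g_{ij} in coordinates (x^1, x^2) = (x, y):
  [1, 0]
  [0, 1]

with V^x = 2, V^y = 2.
V_i = g_{ij} V^j:
V_x = (1)(2) + (0)(2) = 2
V_y = (0)(2) + (1)(2) = 2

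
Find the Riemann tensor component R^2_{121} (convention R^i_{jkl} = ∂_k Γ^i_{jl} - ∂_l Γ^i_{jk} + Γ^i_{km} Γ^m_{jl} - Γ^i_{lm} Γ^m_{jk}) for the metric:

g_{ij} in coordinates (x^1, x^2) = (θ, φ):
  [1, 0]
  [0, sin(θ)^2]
Non-zero Christoffel symbols (Γ^k_{ij} = Γ^k_{ji}):
Γ^θ_{φ φ} = -sin(2*θ)/2
Γ^φ_{θ φ} = 1/tan(θ)
R^φ_{θ φ θ} = ∂_φ Γ^φ_{θ θ} - ∂_θ Γ^φ_{θ φ} + Γ^φ_{φ m} Γ^m_{θ θ} - Γ^φ_{θ m} Γ^m_{θ φ}
  = (0) - (-1/sin(θ)^2) + (0) - (1/tan(θ)^2) = 1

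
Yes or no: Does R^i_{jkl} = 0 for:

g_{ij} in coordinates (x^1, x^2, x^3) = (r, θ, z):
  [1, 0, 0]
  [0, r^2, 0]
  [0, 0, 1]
Non-zero Christoffel symbols:
Γ^r_{θ θ} = -r
Γ^θ_{r θ} = 1/r
Ricci tensor: R_{rr} = 0, R_{rθ} = 0, R_{rz} = 0, R_{θθ} = 0, R_{θz} = 0, R_{zz} = 0
All R_{ij} vanish; in 3 dimensions the Riemann tensor is fully determined by the Ricci tensor, so R^i_{jkl} = 0: the metric is flat (curvilinear coordinates on flat space).
Yes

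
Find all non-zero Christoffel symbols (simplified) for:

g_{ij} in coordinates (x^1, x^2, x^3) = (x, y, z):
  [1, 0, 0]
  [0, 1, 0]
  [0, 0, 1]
Using Γ^k_{ij} = (1/2) g^{km} (∂_i g_{mj} + ∂_j g_{mi} - ∂_m g_{ij}); the metric is diagonal, so only the m = k term contributes.
Every metric component is constant, so all ∂_m g_{ij} = 0 and every Christoffel symbol vanishes.
All Christoffel symbols are zero.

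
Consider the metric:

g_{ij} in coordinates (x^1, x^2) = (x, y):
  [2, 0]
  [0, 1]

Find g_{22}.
With x^1 = x, x^2 = y, g_{22} = g_{yy} is the row-2, column-2 entry of the matrix.
g_{22} = 1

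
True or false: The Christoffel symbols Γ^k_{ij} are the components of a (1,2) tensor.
Under a change of coordinates Γ picks up an inhomogeneous term ∂²x/∂x'∂x'; e.g. Γ = 0 in Cartesian coordinates but Γ^r_{θθ} = -r in polar coordinates on the same flat plane.
False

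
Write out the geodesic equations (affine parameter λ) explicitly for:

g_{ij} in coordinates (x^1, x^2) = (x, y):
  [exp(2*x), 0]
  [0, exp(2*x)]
Geodesic equation: d^2x^k/dλ^2 + Γ^k_{ij} (dx^i/dλ)(dx^j/dλ) = 0.
Non-zero Christoffel symbols:
Γ^x_{x x} = 1
Γ^x_{y y} = -1
Γ^y_{x y} = 1
Substituting (the symmetric pair Γ^k_{ij}, Γ^k_{ji} combines into a factor 2):
d^2x/dλ^2 + (dx/dλ)^2 - (dy/dλ)^2 = 0
d^2y/dλ^2 + 2 (dx/dλ)(dy/dλ) = 0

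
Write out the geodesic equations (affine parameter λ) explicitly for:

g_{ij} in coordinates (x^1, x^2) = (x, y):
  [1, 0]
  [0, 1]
Geodesic equation: d^2x^k/dλ^2 + Γ^k_{ij} (dx^i/dλ)(dx^j/dλ) = 0.
All Christoffel symbols vanish, so the geodesics are straight lines:
d^2x/dλ^2 = 0
d^2y/dλ^2 = 0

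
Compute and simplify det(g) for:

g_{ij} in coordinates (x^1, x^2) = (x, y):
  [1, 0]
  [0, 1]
For a 2×2 metric: det(g) = g_{11}·g_{22} - g_{12}·g_{21}
= (1)·(1) - (0)·(0)
= 1 - 0
det(g) = 1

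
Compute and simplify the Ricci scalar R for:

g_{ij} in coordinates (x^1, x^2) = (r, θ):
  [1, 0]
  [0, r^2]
Non-zero Christoffel symbols (Γ^k_{ij} = Γ^k_{ji}):
Γ^r_{θ θ} = -r
Γ^θ_{r θ} = 1/r
Ricci tensor (R_{ij} = R^k_{ikj}): R_{rr} = 0, R_{rθ} = 0, R_{θθ} = 0
Inverse metric: g^{rr} = 1, g^{θθ} = 1/r^2
R = g^{ij} R_{ij} = (1)(0) + (1/r^2)(0) = 0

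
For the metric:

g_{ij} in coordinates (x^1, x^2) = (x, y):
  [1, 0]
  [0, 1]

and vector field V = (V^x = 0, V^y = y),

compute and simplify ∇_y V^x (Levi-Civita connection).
All Christoffel symbols are zero.
∇_y V^x = ∂_y V^x + Γ^x_{y j} V^j
  = (0) + (0)(0) + (0)(y)
  = 0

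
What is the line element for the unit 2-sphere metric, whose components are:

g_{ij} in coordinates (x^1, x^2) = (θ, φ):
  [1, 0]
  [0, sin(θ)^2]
ds^2 = g_{ij} dx^i dx^j; only the non-zero components contribute.
ds^2 = dθ^2 + sin(θ)^2 dφ^2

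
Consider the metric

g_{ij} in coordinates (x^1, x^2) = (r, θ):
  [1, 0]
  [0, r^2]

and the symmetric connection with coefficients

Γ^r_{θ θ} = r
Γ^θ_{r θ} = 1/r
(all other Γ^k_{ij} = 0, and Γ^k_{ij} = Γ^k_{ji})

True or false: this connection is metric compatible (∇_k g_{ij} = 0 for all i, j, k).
Using ∇_k g_{ij} = ∂_k g_{ij} - Γ^m_{ki} g_{mj} - Γ^m_{kj} g_{im}:
∇_θ g_{rθ} = (0) - (r) - (r) = -2*r ≠ 0
So the connection is not metric compatible (it is not the Levi-Civita connection).
False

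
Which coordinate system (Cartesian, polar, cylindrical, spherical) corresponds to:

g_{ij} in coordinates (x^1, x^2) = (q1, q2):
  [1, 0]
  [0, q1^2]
The line element ds^2 = dq1^2 + q1^2 dq2^2 is dr^2 + r^2 dθ^2 with q1 = r, q2 = θ.
polar coordinates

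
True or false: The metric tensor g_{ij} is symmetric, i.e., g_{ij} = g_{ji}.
By definition the metric is a symmetric bilinear form, g_{ij} = g_{ji}.
True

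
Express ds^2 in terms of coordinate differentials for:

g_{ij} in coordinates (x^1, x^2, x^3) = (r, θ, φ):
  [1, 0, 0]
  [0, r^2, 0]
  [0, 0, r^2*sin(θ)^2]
ds^2 = g_{ij} dx^i dx^j; only the non-zero components contribute.
ds^2 = dr^2 + r^2 dθ^2 + r^2*sin(θ)^2 dφ^2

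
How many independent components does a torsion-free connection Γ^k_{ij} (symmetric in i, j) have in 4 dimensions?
Γ^k_{ij} has n choices for the upper index and n(n+1)/2 independent symmetric lower index pairs.
Total = 4 × 4×5/2 = 4 × 10 = 40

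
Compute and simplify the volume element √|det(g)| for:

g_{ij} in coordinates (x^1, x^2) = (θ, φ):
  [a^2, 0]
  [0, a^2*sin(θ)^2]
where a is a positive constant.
det(g) = a^4*sin(θ)^2
√|det(g)| = a^2*sin(θ) (taking 0 < θ < π so that |sin(θ)| = sin(θ))
Volume element: dV = a^2*sin(θ) dθ dφ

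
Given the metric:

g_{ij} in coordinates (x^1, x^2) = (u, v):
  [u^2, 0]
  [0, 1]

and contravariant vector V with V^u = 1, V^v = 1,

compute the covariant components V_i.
V_i = g_{ij} V^j:
V_u = (u^2)(1) + (0)(1) = u^2
V_v = (0)(1) + (1)(1) = 1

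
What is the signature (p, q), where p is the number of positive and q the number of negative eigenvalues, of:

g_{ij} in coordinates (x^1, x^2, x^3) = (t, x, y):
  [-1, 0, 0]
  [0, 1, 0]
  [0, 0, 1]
The metric is diagonal, so its eigenvalues are the diagonal entries: -1, 1, 1 (at a generic point, where coordinate-dependent entries are positive).
2 positive, 1 negative.
(2, 1) - Lorentzian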